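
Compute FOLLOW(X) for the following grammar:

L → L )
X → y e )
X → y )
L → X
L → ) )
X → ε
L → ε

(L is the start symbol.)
{ $, ')' }

To compute FOLLOW(X), find every occurrence of X on a right-hand side N → α X β: add FIRST(β) \ {ε}, and if β is empty or nullable also add FOLLOW(N). Iterate to a fixed point.

In L → X: X is at the end, add FOLLOW(L)

The FOLLOW sets referred to above (computed the same way, to a fixed point):
  FOLLOW(L) = { $, ')' }

Taking the union: FOLLOW(X) = { $, ')' }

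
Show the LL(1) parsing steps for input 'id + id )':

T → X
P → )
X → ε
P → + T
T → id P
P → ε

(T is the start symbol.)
LL(1) parsing maintains a stack (initially the start symbol over $) and the input. At each step: if the stack top is a terminal, match it against the current input token; if it is a non-terminal N, replace it with the RHS of M[N, lookahead] (the unique production whose predict set contains the lookahead).

Stack is shown with the top on the left.

Stack   Input        Action
---------------------------
T $     id + id ) $  output T → id P
id P $  id + id ) $  match 'id'
P $     + id ) $     output P → + T
+ T $   + id ) $     match '+'
T $     id ) $       output T → id P
id P $  id ) $       match 'id'
P $     ) $          output P → )
) $     ) $          match ')'
$       $            accept

The string is accepted.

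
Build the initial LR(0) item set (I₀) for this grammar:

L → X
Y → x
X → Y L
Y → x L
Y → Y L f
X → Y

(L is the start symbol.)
{ [L → . X], [L' → . L], [X → . Y L], [X → . Y], [Y → . Y L f], [Y → . x L], [Y → . x] }

First, augment the grammar with L' → L
I₀ = CLOSURE({ [L' → . L] }):
  [L' → . L] has the dot before L: add [L → . X]
  [L → . X] has the dot before X: add [X → . Y L], [X → . Y]
  [X → . Y L] has the dot before Y: add [Y → . x], [Y → . x L], [Y → . Y L f]
No further items can be added.

I₀ = { [L → . X], [L' → . L], [X → . Y L], [X → . Y], [Y → . Y L f], [Y → . x L], [Y → . x] }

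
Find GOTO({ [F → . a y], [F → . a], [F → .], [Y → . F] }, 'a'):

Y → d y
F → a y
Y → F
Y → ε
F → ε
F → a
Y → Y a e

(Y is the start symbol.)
{ [F → a . y], [F → a .] }

GOTO(I, 'a') = CLOSURE({ [A → αX.β] : [A → α.Xβ] ∈ I, X = 'a' })

Items with dot before 'a', with the dot advanced:
  [F → . a] → [F → a .]
  [F → . a y] → [F → a . y]
Closure adds nothing (no advanced item has the dot before a non-terminal).

GOTO = { [F → a . y], [F → a .] }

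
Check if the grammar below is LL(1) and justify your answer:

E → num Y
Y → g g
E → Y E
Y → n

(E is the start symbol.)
Yes, the grammar is LL(1).

A grammar is LL(1) if for each non-terminal N with multiple productions, the predict sets of those productions are pairwise disjoint, where PREDICT(N → α) = (FIRST(α) \ {ε}) ∪ (FOLLOW(N) if α ⇒* ε).

Relevant sets:
  FIRST(Y) = { 'g', 'n' }

For E:
  PREDICT(E → num Y) = { 'num' }
  PREDICT(E → Y E) = { 'g', 'n' }
For Y:
  PREDICT(Y → g g) = { 'g' }
  PREDICT(Y → n) = { 'n' }

All predict sets are disjoint. The grammar IS LL(1).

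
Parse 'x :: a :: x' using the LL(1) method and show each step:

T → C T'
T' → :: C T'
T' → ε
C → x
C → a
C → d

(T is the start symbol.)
Stack is shown with the top on the left.

Stack      Input          Action
--------------------------------
T $        x :: a :: x $  output T → C T'
C T' $     x :: a :: x $  output C → x
x T' $     x :: a :: x $  match 'x'
T' $       :: a :: x $    output T' → :: C T'
:: C T' $  :: a :: x $    match '::'
C T' $     a :: x $       output C → a
a T' $     a :: x $       match 'a'
T' $       :: x $         output T' → :: C T'
:: C T' $  :: x $         match '::'
C T' $     x $            output C → x
x T' $     x $            match 'x'
T' $       $              output T' → ε
$          $              accept

The string is accepted.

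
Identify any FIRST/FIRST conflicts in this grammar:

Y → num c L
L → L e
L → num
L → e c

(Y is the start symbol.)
Yes. L → L e / L → num on { 'num' }; L → L e / L → e c on { 'e' }

A FIRST/FIRST conflict occurs when two productions N → α and N → β for the same non-terminal have FIRST(α) ∩ FIRST(β) ≠ ∅ (with ε ∈ FIRST of a nullable right-hand side, so two nullable alternatives also conflict).

FIRST sets of the non-terminals at (or reachable through a nullable prefix from) the front of some alternative:
  FIRST(L) = { 'e', 'num' }

Productions for L:
  L → L e: FIRST = { 'e', 'num' }
  L → num: FIRST = { 'num' }
  L → e c: FIRST = { 'e' }
Y has only one production, so no FIRST/FIRST conflict is possible there.

Conflict for L: L → L e and L → num
  Overlap: { 'num' }
Conflict for L: L → L e and L → e c
  Overlap: { 'e' }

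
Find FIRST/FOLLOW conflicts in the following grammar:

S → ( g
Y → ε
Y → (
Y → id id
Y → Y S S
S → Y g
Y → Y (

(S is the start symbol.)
Yes. Y → '(' with FOLLOW(Y) on { '(' }; Y → id id with FOLLOW(Y) on { 'id' }; Y → Y S S with FOLLOW(Y) on { '(', 'g', 'id' }; Y → Y '(' with FOLLOW(Y) on { '(', 'g', 'id' }

Nullable non-terminals: Y.
FIRST sets used below: FIRST(Y) = { '(', 'g', 'id', ε }, FIRST(S) = { '(', 'g', 'id' }

Y: nullable alternative(s) Y → ε; FOLLOW(Y) = { '(', 'g', 'id' }
  Y → ε: FIRST \ {ε} = { } — this is the only nullable alternative, skip
  Y → (: FIRST \ {ε} = { '(' } — overlaps FOLLOW(Y) on { '(' }: CONFLICT
  Y → id id: FIRST \ {ε} = { 'id' } — overlaps FOLLOW(Y) on { 'id' }: CONFLICT
  Y → Y S S: FIRST \ {ε} = { '(', 'g', 'id' } — overlaps FOLLOW(Y) on { '(', 'g', 'id' }: CONFLICT
  Y → Y (: FIRST \ {ε} = { '(', 'g', 'id' } — overlaps FOLLOW(Y) on { '(', 'g', 'id' }: CONFLICT

S has no nullable alternative, so no FIRST/FOLLOW check is needed there.

So the grammar has 4 FIRST/FOLLOW conflicts (marked CONFLICT above).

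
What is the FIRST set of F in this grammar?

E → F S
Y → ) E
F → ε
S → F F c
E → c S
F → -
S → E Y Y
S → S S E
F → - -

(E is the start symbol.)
To compute FIRST(F), examine every production with F on the left-hand side, reading each right-hand side left to right until a non-nullable symbol is reached.

From F → ε:
  - ε-production, so ε ∈ FIRST(F)
From F → -:
  - '-' is a terminal: add '-' and stop
From F → - -:
  - '-' is a terminal: add '-' and stop

Collecting: FIRST(F) = { '-', ε }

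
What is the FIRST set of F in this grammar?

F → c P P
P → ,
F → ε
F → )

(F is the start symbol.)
To compute FIRST(F), examine every production with F on the left-hand side, reading each right-hand side left to right until a non-nullable symbol is reached.

From F → c P P:
  - c is a terminal: add 'c' and stop
From F → ε:
  - ε-production, so ε ∈ FIRST(F)
From F → ):
  - ')' is a terminal: add ')' and stop

Collecting: FIRST(F) = { ')', 'c', ε }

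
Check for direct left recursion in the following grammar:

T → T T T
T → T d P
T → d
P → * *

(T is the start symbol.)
T → T T T: LEFT RECURSIVE (starts with T)
T → T d P: LEFT RECURSIVE (starts with T)
T → d: starts with d
P → * *: starts with '*'

The grammar has direct left recursion on: T.

Answer: Yes, T is left-recursive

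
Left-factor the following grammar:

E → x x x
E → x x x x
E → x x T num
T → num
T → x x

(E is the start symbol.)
Left-factoring transforms A → αβ₁ | αβ₂ into A → αA' and A' → β₁ | β₂
(α is the longest common prefix among the alternatives). Repeat until
no nonterminal has two alternatives with a common prefix.

Round 1: E has alternatives sharing prefix 'x x'. Introduce E': E → x x E'
  Add: E' → x
  Add: E' → x x
  Add: E' → T num

Round 2: E' has alternatives sharing prefix 'x'. Introduce E'': E' → x E''
  Add: E'' → ε
  Add: E'' → x

No remaining common prefixes — done.

Resulting grammar:
E → x x E'
E' → x E''
E'' → ε
E'' → x
E' → T num
T → num
T → x x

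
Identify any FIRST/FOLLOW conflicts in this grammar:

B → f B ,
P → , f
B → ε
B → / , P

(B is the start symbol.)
A FIRST/FOLLOW conflict occurs when a non-terminal N has a nullable alternative N → β (β ⇒* ε) and another alternative N → α with FIRST(α) ∩ FOLLOW(N) ≠ ∅: on such a lookahead the parser cannot decide between expanding α and letting N vanish via β.

Nullable non-terminals: B.

B: nullable alternative(s) B → ε; FOLLOW(B) = { $, ',' }
  B → f B ,: FIRST \ {ε} = { 'f' } — disjoint from FOLLOW(B)
  B → ε: FIRST \ {ε} = { } — this is the only nullable alternative, skip
  B → / , P: FIRST \ {ε} = { '/' } — disjoint from FOLLOW(B)

P has no nullable alternative, so no FIRST/FOLLOW check is needed there.

No FIRST/FOLLOW conflicts found.

Answer: No FIRST/FOLLOW conflicts.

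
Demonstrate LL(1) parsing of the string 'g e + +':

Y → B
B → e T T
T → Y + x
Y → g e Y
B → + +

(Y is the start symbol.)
Stack is shown with the top on the left.

Stack    Input      Action
--------------------------
Y $      g e + + $  output Y → g e Y
g e Y $  g e + + $  match 'g'
e Y $    e + + $    match 'e'
Y $      + + $      output Y → B
B $      + + $      output B → + +
+ + $    + + $      match '+'
+ $      + $        match '+'
$        $          accept

The string is accepted.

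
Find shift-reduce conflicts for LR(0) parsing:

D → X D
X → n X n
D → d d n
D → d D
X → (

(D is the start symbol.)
Yes — I10: [D → d d n .] vs [X → . (]

A shift-reduce conflict occurs when an LR(0) state has both:
  - a complete (reduce) item [A → α .] (dot at the end), and
  - a shift item [B → β . c γ] (dot before a terminal).

Augment with D' → D and build the canonical LR(0) collection (I0 = CLOSURE({[D' → . D]}), then GOTO on every symbol after a dot until no new states appear). It has 12 states:
  I0: { [D → . X D], [D → . d D], [D → . d d n], [D' → . D], [X → . (], [X → . n X n] }  — shift
  I1: { [X → ( .] }  — reduce
  I2: { [D' → D .] }  — accept
  I3: { [D → . X D], [D → . d D], [D → . d d n], [D → X . D], [X → . (], [X → . n X n] }  — shift
  I4: { [D → . X D], [D → . d D], [D → . d d n], [D → d . D], [D → d . d n], [X → . (], [X → . n X n] }  — shift
  I5: { [X → . (], [X → . n X n], [X → n . X n] }  — shift
  I6: { [X → n X . n] }  — shift
  I7: { [X → n X n .] }  — reduce
  I8: { [D → d D .] }  — reduce
  I9: { [D → . X D], [D → . d D], [D → . d d n], [D → d . D], [D → d . d n], [D → d d . n], [X → . (], [X → . n X n] }  — shift
  I10: { [D → d d n .], [X → . (], [X → . n X n], [X → n . X n] }  — shift, reduce
  I11: { [D → X D .] }  — reduce

I10 contains reduce item [D → d d n .] and shift items [X → . (], [X → . n X n] — shift-reduce conflict.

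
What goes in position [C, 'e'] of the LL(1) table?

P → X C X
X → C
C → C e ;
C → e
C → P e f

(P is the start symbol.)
C → C e ;, C → e, C → P e f

To find M[C, 'e'], we find productions for C where 'e' is in the predict set (PREDICT(N → α) = (FIRST(α) \ {ε}) ∪ (FOLLOW(N) if α ⇒* ε)).

Relevant sets:
  FIRST(C) = { 'e' }
  FIRST(P) = { 'e' }

C → C e ;: PREDICT = { 'e' }
  'e' is in predict set, so this production goes in M[C, 'e']
C → e: PREDICT = { 'e' }
  'e' is in predict set, so this production goes in M[C, 'e']
C → P e f: PREDICT = { 'e' }
  'e' is in predict set, so this production goes in M[C, 'e']

M[C, 'e'] = C → C e ;, C → e, C → P e f  (a multiply-defined cell — the grammar is not LL(1))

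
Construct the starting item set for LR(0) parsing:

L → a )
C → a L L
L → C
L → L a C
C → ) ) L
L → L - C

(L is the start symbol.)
{ [C → . ) ) L], [C → . a L L], [L → . C], [L → . L - C], [L → . L a C], [L → . a )], [L' → . L] }

First, augment the grammar with L' → L
I₀ = CLOSURE({ [L' → . L] }):
  [L' → . L] has the dot before L: add [L → . a )], [L → . C], [L → . L a C], [L → . L - C]
  [L → . C] has the dot before C: add [C → . a L L], [C → . ) ) L]
No further items can be added.

I₀ = { [C → . ) ) L], [C → . a L L], [L → . C], [L → . L - C], [L → . L a C], [L → . a )], [L' → . L] }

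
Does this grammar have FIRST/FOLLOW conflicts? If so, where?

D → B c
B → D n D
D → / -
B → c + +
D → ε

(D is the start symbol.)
Yes. D → B c with FOLLOW(D) on { 'c', 'n' }

A FIRST/FOLLOW conflict occurs when a non-terminal N has a nullable alternative N → β (β ⇒* ε) and another alternative N → α with FIRST(α) ∩ FOLLOW(N) ≠ ∅: on such a lookahead the parser cannot decide between expanding α and letting N vanish via β.

Nullable non-terminals: D.
FIRST sets used below: FIRST(B) = { '/', 'c', 'n' }

D: nullable alternative(s) D → ε; FOLLOW(D) = { $, 'c', 'n' }
  D → B c: FIRST \ {ε} = { '/', 'c', 'n' } — overlaps FOLLOW(D) on { 'c', 'n' }: CONFLICT
  D → / -: FIRST \ {ε} = { '/' } — disjoint from FOLLOW(D)
  D → ε: FIRST \ {ε} = { } — this is the only nullable alternative, skip

B has no nullable alternative, so no FIRST/FOLLOW check is needed there.

So the grammar has 1 FIRST/FOLLOW conflict (marked CONFLICT above).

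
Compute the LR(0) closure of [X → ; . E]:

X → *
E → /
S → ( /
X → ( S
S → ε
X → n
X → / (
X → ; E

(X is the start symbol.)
{ [E → . /], [X → ; . E] }

To compute CLOSURE, for each item [A → α.Bβ] where B is a non-terminal, add [B → .γ] for all productions B → γ; repeat for the newly added items until nothing changes.

Start with: [X → ; . E]
  [X → ; . E] has the dot before E: add [E → . /]
No further items can be added.

CLOSURE = { [E → . /], [X → ; . E] }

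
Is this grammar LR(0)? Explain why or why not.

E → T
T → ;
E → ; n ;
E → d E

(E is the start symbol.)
No. Shift-reduce conflict between [T → ; .] and [E → ; . n ;]

Augment with E' → E and build the canonical LR(0) collection (I0 = CLOSURE({[E' → . E]}), then GOTO on every symbol after a dot until no new states appear). It has 8 states:
  I0: { [E → . ; n ;], [E → . T], [E → . d E], [E' → . E], [T → . ;] }  — shift
  I1: { [E → ; . n ;], [T → ; .] }  — shift, reduce
  I2: { [E' → E .] }  — accept
  I3: { [E → T .] }  — reduce
  I4: { [E → . ; n ;], [E → . T], [E → . d E], [E → d . E], [T → . ;] }  — shift
  I5: { [E → d E .] }  — reduce
  I6: { [E → ; n . ;] }  — shift
  I7: { [E → ; n ; .] }  — reduce

Conflict in state I1:
  Shift-reduce conflict between [T → ; .] and [E → ; . n ;]
So the grammar is NOT LR(0).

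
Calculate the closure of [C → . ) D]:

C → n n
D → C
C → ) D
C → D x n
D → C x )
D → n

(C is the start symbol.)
To compute CLOSURE, for each item [A → α.Bβ] where B is a non-terminal, add [B → .γ] for all productions B → γ; repeat for the newly added items until nothing changes.

Start with: [C → . ) D]
The dot precedes the terminal ')', so nothing is added.

CLOSURE = { [C → . ) D] }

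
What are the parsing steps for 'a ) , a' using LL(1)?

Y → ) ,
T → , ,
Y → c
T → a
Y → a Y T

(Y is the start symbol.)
LL(1) parsing maintains a stack (initially the start symbol over $) and the input. At each step: if the stack top is a terminal, match it against the current input token; if it is a non-terminal N, replace it with the RHS of M[N, lookahead] (the unique production whose predict set contains the lookahead).

Stack is shown with the top on the left.

Stack    Input      Action
--------------------------
Y $      a ) , a $  output Y → a Y T
a Y T $  a ) , a $  match 'a'
Y T $    ) , a $    output Y → ) ,
) , T $  ) , a $    match ')'
, T $    , a $      match ','
T $      a $        output T → a
a $      a $        match 'a'
$        $          accept

The string is accepted.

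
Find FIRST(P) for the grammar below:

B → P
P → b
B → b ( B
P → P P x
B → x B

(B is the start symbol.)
From P → b:
  - b is a terminal: add 'b' and stop
From P → P P x:
  - P is the symbol being defined: contributes nothing new
    P is not nullable, so stop

Collecting: FIRST(P) = { 'b' }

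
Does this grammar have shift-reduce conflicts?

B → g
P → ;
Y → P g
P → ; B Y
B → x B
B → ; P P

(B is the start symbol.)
Yes — I6: [P → ; .] vs [B → . ; P P]

A shift-reduce conflict occurs when an LR(0) state has both:
  - a complete (reduce) item [A → α .] (dot at the end), and
  - a shift item [B → β . c γ] (dot before a terminal).

Augment with B' → B and build the canonical LR(0) collection (I0 = CLOSURE({[B' → . B]}), then GOTO on every symbol after a dot until no new states appear). It has 13 states:
  I0: { [B → . ; P P], [B → . g], [B → . x B], [B' → . B] }  — shift
  I1: { [B → ; . P P], [P → . ; B Y], [P → . ;] }  — shift
  I2: { [B' → B .] }  — accept
  I3: { [B → g .] }  — reduce
  I4: { [B → . ; P P], [B → . g], [B → . x B], [B → x . B] }  — shift
  I5: { [B → x B .] }  — reduce
  I6: { [B → . ; P P], [B → . g], [B → . x B], [P → ; . B Y], [P → ; .] }  — shift, reduce
  I7: { [B → ; P . P], [P → . ; B Y], [P → . ;] }  — shift
  I8: { [B → ; P P .] }  — reduce
  I9: { [P → . ; B Y], [P → . ;], [P → ; B . Y], [Y → . P g] }  — shift
  I10: { [Y → P . g] }  — shift
  I11: { [P → ; B Y .] }  — reduce
  I12: { [Y → P g .] }  — reduce

I6 contains reduce item [P → ; .] and shift items [B → . ; P P], [B → . g], [B → . x B] — shift-reduce conflict.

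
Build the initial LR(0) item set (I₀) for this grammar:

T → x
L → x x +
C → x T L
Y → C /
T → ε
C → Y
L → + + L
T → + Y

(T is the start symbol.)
First, augment the grammar with T' → T
I₀ = CLOSURE({ [T' → . T] }):
  [T' → . T] has the dot before T: add [T → . x], [T → .], [T → . + Y]
No further items can be added.

I₀ = { [T → . + Y], [T → . x], [T → .], [T' → . T] }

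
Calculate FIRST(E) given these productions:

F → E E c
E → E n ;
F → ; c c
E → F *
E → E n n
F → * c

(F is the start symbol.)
{ '*', ';' }

FIRST sets of the other non-terminals involved (by the same procedure, iterated to a fixed point):
  FIRST(F) = { '*', ';' }

From E → E n ;:
  - E is the symbol being defined: contributes nothing new
    E is not nullable, so stop
From E → F *:
  - F is a non-terminal: add FIRST(F) \ {ε} = { '*', ';' }
    F is not nullable, so stop
From E → E n n:
  - E is the symbol being defined: contributes nothing new
    E is not nullable, so stop

Collecting: FIRST(E) = { '*', ';' }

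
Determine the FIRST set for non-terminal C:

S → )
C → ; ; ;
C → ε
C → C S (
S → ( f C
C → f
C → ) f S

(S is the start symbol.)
FIRST sets of the other non-terminals involved (by the same procedure, iterated to a fixed point):
  FIRST(S) = { '(', ')' }

From C → ; ; ;:
  - ';' is a terminal: add ';' and stop
From C → ε:
  - ε-production, so ε ∈ FIRST(C)
From C → C S (:
  - C is the symbol being defined: contributes nothing new
    C is nullable, so continue to the next symbol
  - S is a non-terminal: add FIRST(S) \ {ε} = { '(', ')' }
    S is not nullable, so stop
From C → f:
  - f is a terminal: add 'f' and stop
From C → ) f S:
  - ')' is a terminal: add ')' and stop

Collecting: FIRST(C) = { '(', ')', ';', 'f', ε }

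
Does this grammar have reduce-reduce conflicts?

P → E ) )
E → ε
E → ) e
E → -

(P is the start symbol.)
Augment with P' → P and build the canonical LR(0) collection (I0 = CLOSURE({[P' → . P]}), then GOTO on every symbol after a dot until no new states appear). It has 8 states:
  I0: { [E → . ) e], [E → . -], [E → .], [P → . E ) )], [P' → . P] }  — shift, reduce
  I1: { [E → ) . e] }  — shift
  I2: { [E → - .] }  — reduce
  I3: { [P → E . ) )] }  — shift
  I4: { [P' → P .] }  — accept
  I5: { [P → E ) . )] }  — shift
  I6: { [P → E ) ) .] }  — reduce
  I7: { [E → ) e .] }  — reduce

No state contains more than one complete item.

Answer: No reduce-reduce conflicts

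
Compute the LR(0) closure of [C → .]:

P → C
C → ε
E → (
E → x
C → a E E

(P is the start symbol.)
To compute CLOSURE, for each item [A → α.Bβ] where B is a non-terminal, add [B → .γ] for all productions B → γ; repeat for the newly added items until nothing changes.

Start with: [C → .]
The dot is at the end, so nothing is added.

CLOSURE = { [C → .] }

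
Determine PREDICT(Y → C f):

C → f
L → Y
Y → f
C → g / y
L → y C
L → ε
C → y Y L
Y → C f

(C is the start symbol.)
{ 'f', 'g', 'y' }

PREDICT(Y → C f) = (FIRST(RHS) \ {ε}) ∪ (FOLLOW(Y) if ε ∈ FIRST(RHS), i.e. RHS ⇒* ε)
FIRST(C) = { 'f', 'g', 'y' }
FIRST(C f) = { 'f', 'g', 'y' }
ε ∉ FIRST(C f), so FOLLOW(Y) is not added.
PREDICT(Y → C f) = { 'f', 'g', 'y' }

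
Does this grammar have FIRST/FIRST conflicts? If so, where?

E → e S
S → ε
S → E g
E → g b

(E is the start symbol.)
A FIRST/FIRST conflict occurs when two productions N → α and N → β for the same non-terminal have FIRST(α) ∩ FIRST(β) ≠ ∅ (with ε ∈ FIRST of a nullable right-hand side, so two nullable alternatives also conflict).

FIRST sets of the non-terminals at (or reachable through a nullable prefix from) the front of some alternative:
  FIRST(E) = { 'e', 'g' }

Productions for E:
  E → e S: FIRST = { 'e' }
  E → g b: FIRST = { 'g' }
Productions for S:
  S → ε: FIRST = { ε }
  S → E g: FIRST = { 'e', 'g' }

All alternatives of each non-terminal have pairwise disjoint FIRST sets.

Answer: No FIRST/FIRST conflicts.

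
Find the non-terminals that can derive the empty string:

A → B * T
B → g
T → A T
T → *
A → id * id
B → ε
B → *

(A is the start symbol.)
ε-productions: B → ε
So B is immediately nullable.
No further non-terminal can be added: every production for the remaining non-terminals contains a terminal or a non-nullable non-terminal.
Nullable = { 'B' }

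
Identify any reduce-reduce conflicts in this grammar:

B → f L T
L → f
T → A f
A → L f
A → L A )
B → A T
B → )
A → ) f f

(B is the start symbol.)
A reduce-reduce conflict occurs when an LR(0) state has two complete items [A → α .] and [B → β .] — both call for a reduction, and with no lookahead the parser cannot choose between them.

Augment with B' → B and build the canonical LR(0) collection (I0 = CLOSURE({[B' → . B]}), then GOTO on every symbol after a dot until no new states appear). It has 18 states:
  I0: { [A → . ) f f], [A → . L A )], [A → . L f], [B → . )], [B → . A T], [B → . f L T], [B' → . B], [L → . f] }  — shift
  I1: { [A → ) . f f], [B → ) .] }  — shift, reduce
  I2: { [A → . ) f f], [A → . L A )], [A → . L f], [B → A . T], [L → . f], [T → . A f] }  — shift
  I3: { [B' → B .] }  — accept
  I4: { [A → . ) f f], [A → . L A )], [A → . L f], [A → L . A )], [A → L . f], [L → . f] }  — shift
  I5: { [B → f . L T], [L → . f], [L → f .] }  — shift, reduce
  I6: { [A → . ) f f], [A → . L A )], [A → . L f], [B → f L . T], [L → . f], [T → . A f] }  — shift
  I7: { [L → f .] }  — reduce
  I8: { [A → ) . f f] }  — shift
  I9: { [T → A . f] }  — shift
  I10: { [B → f L T .] }  — reduce
  I11: { [T → A f .] }  — reduce
  I12: { [A → ) f . f] }  — shift
  I13: { [A → ) f f .] }  — reduce
  I14: { [A → L A . )] }  — shift
  I15: { [A → L f .], [L → f .] }  — 2 reduces
  I16: { [A → L A ) .] }  — reduce
  I17: { [B → A T .] }  — reduce

I15 contains complete items [A → L f .], [L → f .] — reduce-reduce conflict.

Answer: Yes — I15: [A → L f .] vs [L → f .]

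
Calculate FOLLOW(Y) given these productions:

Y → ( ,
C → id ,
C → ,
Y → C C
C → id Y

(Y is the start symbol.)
To compute FOLLOW(Y), find every occurrence of Y on a right-hand side N → α Y β: add FIRST(β) \ {ε}, and if β is empty or nullable also add FOLLOW(N). Iterate to a fixed point.

Y is the start symbol, so $ ∈ FOLLOW(Y).
In C → id Y: Y is at the end, add FOLLOW(C)

The FOLLOW sets referred to above (computed the same way, to a fixed point):
  FOLLOW(C) = { $, ',', 'id' }

Taking the union: FOLLOW(Y) = { $, ',', 'id' }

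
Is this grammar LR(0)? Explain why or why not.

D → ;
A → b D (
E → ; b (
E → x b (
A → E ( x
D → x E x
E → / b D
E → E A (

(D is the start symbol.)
No. Shift-reduce conflict between [D → x E x .] and [E → x . b (]

A grammar is LR(0) if no state in the canonical LR(0) collection has:
  - both a shift item (dot before a terminal) and a complete item (shift-reduce conflict), or
  - two or more complete items (reduce-reduce conflict; the accept item [D' → D .] counts as a complete item here).

Augment with D' → D and build the canonical LR(0) collection (I0 = CLOSURE({[D' → . D]}), then GOTO on every symbol after a dot until no new states appear). It has 23 states:
  I0: { [D → . ;], [D → . x E x], [D' → . D] }  — shift
  I1: { [D → ; .] }  — reduce
  I2: { [D' → D .] }  — accept
  I3: { [D → x . E x], [E → . / b D], [E → . ; b (], [E → . E A (], [E → . x b (] }  — shift
  I4: { [E → / . b D] }  — shift
  I5: { [E → ; . b (] }  — shift
  I6: { [A → . E ( x], [A → . b D (], [D → x E . x], [E → . / b D], [E → . ; b (], [E → . E A (], [E → . x b (], [E → E . A (] }  — shift
  I7: { [E → x . b (] }  — shift
  I8: { [E → x b . (] }  — shift
  I9: { [E → x b ( .] }  — reduce
  I10: { [E → E A . (] }  — shift
  I11: { [A → . E ( x], [A → . b D (], [A → E . ( x], [E → . / b D], [E → . ; b (], [E → . E A (], [E → . x b (], [E → E . A (] }  — shift
  I12: { [A → b . D (], [D → . ;], [D → . x E x] }  — shift
  I13: { [D → x E x .], [E → x . b (] }  — shift, reduce
  I14: { [A → b D . (] }  — shift
  I15: { [A → b D ( .] }  — reduce
  I16: { [A → E ( . x] }  — shift
  I17: { [A → E ( x .] }  — reduce
  I18: { [E → E A ( .] }  — reduce
  I19: { [E → ; b . (] }  — shift
  I20: { [E → ; b ( .] }  — reduce
  I21: { [D → . ;], [D → . x E x], [E → / b . D] }  — shift
  I22: { [E → / b D .] }  — reduce

Conflict in state I13:
  Shift-reduce conflict between [D → x E x .] and [E → x . b (]
So the grammar is NOT LR(0).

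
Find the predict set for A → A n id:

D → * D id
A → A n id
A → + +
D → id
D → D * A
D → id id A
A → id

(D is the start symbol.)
PREDICT(A → A n id) = (FIRST(RHS) \ {ε}) ∪ (FOLLOW(A) if ε ∈ FIRST(RHS), i.e. RHS ⇒* ε)
FIRST(A) = { '+', 'id' }
FIRST(A n id) = { '+', 'id' }
ε ∉ FIRST(A n id), so FOLLOW(A) is not added.
PREDICT(A → A n id) = { '+', 'id' }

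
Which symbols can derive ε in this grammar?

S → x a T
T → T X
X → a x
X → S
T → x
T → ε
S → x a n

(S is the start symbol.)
{ 'T' }

ε-productions: T → ε
So T is immediately nullable.
No further non-terminal can be added: every production for the remaining non-terminals contains a terminal or a non-nullable non-terminal.
Nullable = { 'T' }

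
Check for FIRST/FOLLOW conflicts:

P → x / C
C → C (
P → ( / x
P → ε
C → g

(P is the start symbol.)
No FIRST/FOLLOW conflicts.

A FIRST/FOLLOW conflict occurs when a non-terminal N has a nullable alternative N → β (β ⇒* ε) and another alternative N → α with FIRST(α) ∩ FOLLOW(N) ≠ ∅: on such a lookahead the parser cannot decide between expanding α and letting N vanish via β.

Nullable non-terminals: P.

P: nullable alternative(s) P → ε; FOLLOW(P) = { $ }
  P → x / C: FIRST \ {ε} = { 'x' } — disjoint from FOLLOW(P)
  P → ( / x: FIRST \ {ε} = { '(' } — disjoint from FOLLOW(P)
  P → ε: FIRST \ {ε} = { } — this is the only nullable alternative, skip

C has no nullable alternative, so no FIRST/FOLLOW check is needed there.

No FIRST/FOLLOW conflicts found.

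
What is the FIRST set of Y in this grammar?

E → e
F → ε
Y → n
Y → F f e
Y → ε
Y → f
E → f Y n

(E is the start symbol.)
{ 'f', 'n', ε }

To compute FIRST(Y), examine every production with Y on the left-hand side, reading each right-hand side left to right until a non-nullable symbol is reached.

FIRST sets of the other non-terminals involved (by the same procedure, iterated to a fixed point):
  FIRST(F) = { ε }

From Y → n:
  - n is a terminal: add 'n' and stop
From Y → F f e:
  - F is a non-terminal: add FIRST(F) \ {ε} = { }
    F is nullable, so continue to the next symbol
  - f is a terminal: add 'f' and stop
From Y → ε:
  - ε-production, so ε ∈ FIRST(Y)
From Y → f:
  - f is a terminal: add 'f' and stop

Collecting: FIRST(Y) = { 'f', 'n', ε }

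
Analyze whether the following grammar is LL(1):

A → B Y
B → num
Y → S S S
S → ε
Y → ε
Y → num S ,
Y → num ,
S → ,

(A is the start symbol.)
No. Predict set conflict for Y: { $ }

Relevant sets:
  FIRST(S) = { ',', ε }
  FOLLOW(Y) = { $ }
  FOLLOW(S) = { $, ',' }

For Y:
  PREDICT(Y → S S S) = { $, ',' }
  PREDICT(Y → ε) = { $ }
  PREDICT(Y → num S ',') = { 'num' }
  PREDICT(Y → num ',') = { 'num' }
For S:
  PREDICT(S → ε) = { $, ',' }
  PREDICT(S → ',') = { ',' }
A, B have a single production, so nothing to check there.

Conflict found: Predict set conflict for Y: { $ }
The grammar is NOT LL(1).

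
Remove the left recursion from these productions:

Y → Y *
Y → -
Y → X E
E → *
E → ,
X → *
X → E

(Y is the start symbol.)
Y → - Y'
Y → X E Y'
Y' → * Y'
Y' → ε
E → *
E → ,
X → *
X → E

Y is directly left-recursive. The standard transformation for
  A → A α₁ | ... | A α_m | β₁ | ... | β_n
is
  A  → β₁ A' | ... | β_n A'
  A' → α₁ A' | ... | α_m A' | ε

Y → - becomes Y → - Y'
Y → X E becomes Y → X E Y'
Y → Y * becomes Y' → * Y'
Add Y' → ε

Productions for other non-terminals are unchanged:
  E → *
  E → ,
  X → *
  X → E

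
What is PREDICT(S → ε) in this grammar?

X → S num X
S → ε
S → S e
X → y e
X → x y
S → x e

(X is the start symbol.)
{ 'e', 'num' }

PREDICT(S → ε) = (FIRST(RHS) \ {ε}) ∪ (FOLLOW(S) if ε ∈ FIRST(RHS), i.e. RHS ⇒* ε)
The right-hand side is ε (FIRST(ε) = { ε }), so the predict set is FOLLOW(S) = { 'e', 'num' }
PREDICT(S → ε) = { 'e', 'num' }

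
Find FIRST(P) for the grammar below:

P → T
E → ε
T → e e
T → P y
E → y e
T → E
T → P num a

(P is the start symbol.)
To compute FIRST(P), examine every production with P on the left-hand side, reading each right-hand side left to right until a non-nullable symbol is reached.

FIRST sets of the other non-terminals involved (by the same procedure, iterated to a fixed point):
  FIRST(T) = { 'e', 'num', 'y', ε }

From P → T:
  - T is a non-terminal: add FIRST(T) \ {ε} = { 'e', 'num', 'y' }
    T is nullable and nothing follows, so the whole right-hand side can vanish: ε ∈ FIRST(P)

Collecting: FIRST(P) = { 'e', 'num', 'y', ε }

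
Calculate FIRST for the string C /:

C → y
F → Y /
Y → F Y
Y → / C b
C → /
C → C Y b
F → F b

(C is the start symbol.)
FIRST sets of the non-terminals involved (from the grammar, by fixed-point iteration):
  FIRST(C) = { '/', 'y' }

To compute FIRST(C /), process the symbols left to right:
Symbol C is a non-terminal. Add FIRST(C) \ {ε} = { '/', 'y' }
C is not nullable (ε ∉ FIRST(C)), so stop here.
FIRST(C /) = { '/', 'y' }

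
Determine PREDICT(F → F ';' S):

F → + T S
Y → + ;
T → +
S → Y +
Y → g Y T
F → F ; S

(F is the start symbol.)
{ '+' }

PREDICT(F → F ';' S) = (FIRST(RHS) \ {ε}) ∪ (FOLLOW(F) if ε ∈ FIRST(RHS), i.e. RHS ⇒* ε)
FIRST(F) = { '+' }
FIRST(F ';' S) = { '+' }
ε ∉ FIRST(F ';' S), so FOLLOW(F) is not added.
PREDICT(F → F ';' S) = { '+' }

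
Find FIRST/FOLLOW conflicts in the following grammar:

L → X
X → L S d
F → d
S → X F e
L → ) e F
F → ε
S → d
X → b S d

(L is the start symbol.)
A FIRST/FOLLOW conflict occurs when a non-terminal N has a nullable alternative N → β (β ⇒* ε) and another alternative N → α with FIRST(α) ∩ FOLLOW(N) ≠ ∅: on such a lookahead the parser cannot decide between expanding α and letting N vanish via β.

Nullable non-terminals: F.

F: nullable alternative(s) F → ε; FOLLOW(F) = { $, ')', 'b', 'd', 'e' }
  F → d: FIRST \ {ε} = { 'd' } — overlaps FOLLOW(F) on { 'd' }: CONFLICT
  F → ε: FIRST \ {ε} = { } — this is the only nullable alternative, skip

L, S, X have no nullable alternative, so no FIRST/FOLLOW check is needed there.

So the grammar has 1 FIRST/FOLLOW conflict (marked CONFLICT above).

Answer: Yes. F → d with FOLLOW(F) on { 'd' }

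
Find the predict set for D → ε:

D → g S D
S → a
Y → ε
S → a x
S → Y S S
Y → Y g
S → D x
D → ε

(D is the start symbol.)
PREDICT(D → ε) = (FIRST(RHS) \ {ε}) ∪ (FOLLOW(D) if ε ∈ FIRST(RHS), i.e. RHS ⇒* ε)
The right-hand side is ε (FIRST(ε) = { ε }), so the predict set is FOLLOW(D) = { $, 'x' }
PREDICT(D → ε) = { $, 'x' }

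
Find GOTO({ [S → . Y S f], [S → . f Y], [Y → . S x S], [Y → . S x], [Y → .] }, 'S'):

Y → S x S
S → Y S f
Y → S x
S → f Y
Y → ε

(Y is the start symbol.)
{ [Y → S . x S], [Y → S . x] }

GOTO(I, 'S') = CLOSURE({ [A → αX.β] : [A → α.Xβ] ∈ I, X = 'S' })

Items with dot before 'S', with the dot advanced:
  [Y → . S x] → [Y → S . x]
  [Y → . S x S] → [Y → S . x S]
Closure adds nothing (no advanced item has the dot before a non-terminal).

GOTO = { [Y → S . x S], [Y → S . x] }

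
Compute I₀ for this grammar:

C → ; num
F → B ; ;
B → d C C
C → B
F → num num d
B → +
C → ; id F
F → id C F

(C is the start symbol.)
First, augment the grammar with C' → C
I₀ = CLOSURE({ [C' → . C] }):
  [C' → . C] has the dot before C: add [C → . ; num], [C → . B], [C → . ; id F]
  [C → . B] has the dot before B: add [B → . d C C], [B → . +]
No further items can be added.

I₀ = { [B → . +], [B → . d C C], [C → . ; id F], [C → . ; num], [C → . B], [C' → . C] }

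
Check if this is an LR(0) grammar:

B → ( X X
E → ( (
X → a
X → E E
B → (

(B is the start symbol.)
Augment with B' → B and build the canonical LR(0) collection (I0 = CLOSURE({[B' → . B]}), then GOTO on every symbol after a dot until no new states appear). It has 10 states:
  I0: { [B → . ( X X], [B → . (], [B' → . B] }  — shift
  I1: { [B → ( . X X], [B → ( .], [E → . ( (], [X → . E E], [X → . a] }  — shift, reduce
  I2: { [B' → B .] }  — accept
  I3: { [E → ( . (] }  — shift
  I4: { [E → . ( (], [X → E . E] }  — shift
  I5: { [B → ( X . X], [E → . ( (], [X → . E E], [X → . a] }  — shift
  I6: { [X → a .] }  — reduce
  I7: { [B → ( X X .] }  — reduce
  I8: { [X → E E .] }  — reduce
  I9: { [E → ( ( .] }  — reduce

Conflict in state I1:
  Shift-reduce conflict between [B → ( .] and [E → . ( (]
So the grammar is NOT LR(0).

Answer: No. Shift-reduce conflict between [B → ( .] and [E → . ( (]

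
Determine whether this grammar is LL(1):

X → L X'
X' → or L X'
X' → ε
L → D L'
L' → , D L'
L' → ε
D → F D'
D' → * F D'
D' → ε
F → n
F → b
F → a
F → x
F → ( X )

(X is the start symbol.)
A grammar is LL(1) if for each non-terminal N with multiple productions, the predict sets of those productions are pairwise disjoint, where PREDICT(N → α) = (FIRST(α) \ {ε}) ∪ (FOLLOW(N) if α ⇒* ε).

Relevant sets:
  FOLLOW(X') = { $, ')' }
  FOLLOW(L') = { $, ')', 'or' }
  FOLLOW(D') = { $, ')', ',', 'or' }

For X':
  PREDICT(X' → or L X') = { 'or' }
  PREDICT(X' → ε) = { $, ')' }
For L':
  PREDICT(L' → ',' D L') = { ',' }
  PREDICT(L' → ε) = { $, ')', 'or' }
For D':
  PREDICT(D' → '*' F D') = { '*' }
  PREDICT(D' → ε) = { $, ')', ',', 'or' }
For F:
  PREDICT(F → n) = { 'n' }
  PREDICT(F → b) = { 'b' }
  PREDICT(F → a) = { 'a' }
  PREDICT(F → x) = { 'x' }
  PREDICT(F → '(' X ')') = { '(' }
X, L, D have a single production, so nothing to check there.

All predict sets are disjoint. The grammar IS LL(1).

Answer: Yes, the grammar is LL(1).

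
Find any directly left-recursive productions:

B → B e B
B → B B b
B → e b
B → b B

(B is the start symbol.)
Yes, B is left-recursive

B → B e B: LEFT RECURSIVE (starts with B)
B → B B b: LEFT RECURSIVE (starts with B)
B → e b: starts with e
B → b B: starts with b

The grammar has direct left recursion on: B.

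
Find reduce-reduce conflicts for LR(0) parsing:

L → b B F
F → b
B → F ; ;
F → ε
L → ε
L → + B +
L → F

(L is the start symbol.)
A reduce-reduce conflict occurs when an LR(0) state has two complete items [A → α .] and [B → β .] — both call for a reduction, and with no lookahead the parser cannot choose between them.

Augment with L' → L and build the canonical LR(0) collection (I0 = CLOSURE({[L' → . L]}), then GOTO on every symbol after a dot until no new states appear). It has 13 states:
  I0: { [F → . b], [F → .], [L → . + B +], [L → . F], [L → . b B F], [L → .], [L' → . L] }  — shift, 2 reduces
  I1: { [B → . F ; ;], [F → . b], [F → .], [L → + . B +] }  — shift, reduce
  I2: { [L → F .] }  — reduce
  I3: { [L' → L .] }  — accept
  I4: { [B → . F ; ;], [F → . b], [F → .], [F → b .], [L → b . B F] }  — shift, 2 reduces
  I5: { [F → . b], [F → .], [L → b B . F] }  — shift, reduce
  I6: { [B → F . ; ;] }  — shift
  I7: { [F → b .] }  — reduce
  I8: { [B → F ; . ;] }  — shift
  I9: { [B → F ; ; .] }  — reduce
  I10: { [L → b B F .] }  — reduce
  I11: { [L → + B . +] }  — shift
  I12: { [L → + B + .] }  — reduce

I0 contains complete items [F → .], [L → .] — reduce-reduce conflict.
I4 contains complete items [F → .], [F → b .] — reduce-reduce conflict.

Answer: Yes — I0: [F → .] vs [L → .]; I4: [F → .] vs [F → b .]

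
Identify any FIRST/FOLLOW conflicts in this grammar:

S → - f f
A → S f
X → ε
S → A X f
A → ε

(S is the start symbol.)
Nullable non-terminals: A, X.
FIRST sets used below: FIRST(S) = { '-', 'f' }

A: nullable alternative(s) A → ε; FOLLOW(A) = { 'f' }
  A → S f: FIRST \ {ε} = { '-', 'f' } — overlaps FOLLOW(A) on { 'f' }: CONFLICT
  A → ε: FIRST \ {ε} = { } — this is the only nullable alternative, skip
X has a nullable alternative but only one production, so nothing to check.

S has no nullable alternative, so no FIRST/FOLLOW check is needed there.

So the grammar has 1 FIRST/FOLLOW conflict (marked CONFLICT above).

Answer: Yes. A → S f with FOLLOW(A) on { 'f' }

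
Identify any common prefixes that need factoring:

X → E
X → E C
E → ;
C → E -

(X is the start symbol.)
Left-factoring is needed when two productions for the same non-terminal
share a common prefix on the right-hand side.

Productions for X:
  X → E
  X → E C

Found common prefix 'E' in productions for X

Answer: Yes, X has productions with common prefix 'E'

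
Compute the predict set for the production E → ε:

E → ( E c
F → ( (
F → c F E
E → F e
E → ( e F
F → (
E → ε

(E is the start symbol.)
PREDICT(E → ε) = (FIRST(RHS) \ {ε}) ∪ (FOLLOW(E) if ε ∈ FIRST(RHS), i.e. RHS ⇒* ε)
The right-hand side is ε (FIRST(ε) = { ε }), so the predict set is FOLLOW(E) = { $, '(', 'c', 'e' }
PREDICT(E → ε) = { $, '(', 'c', 'e' }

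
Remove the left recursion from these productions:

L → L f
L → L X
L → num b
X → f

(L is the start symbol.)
L → num b L'
L' → f L'
L' → X L'
L' → ε
X → f

L is directly left-recursive. The standard transformation for
  A → A α₁ | ... | A α_m | β₁ | ... | β_n
is
  A  → β₁ A' | ... | β_n A'
  A' → α₁ A' | ... | α_m A' | ε

L → num b becomes L → num b L'
L → L f becomes L' → f L'
L → L X becomes L' → X L'
Add L' → ε

Productions for other non-terminals are unchanged:
  X → f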